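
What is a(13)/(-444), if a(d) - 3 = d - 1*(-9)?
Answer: -25/444 ≈ -0.056306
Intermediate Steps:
a(d) = 12 + d (a(d) = 3 + (d - 1*(-9)) = 3 + (d + 9) = 3 + (9 + d) = 12 + d)
a(13)/(-444) = (12 + 13)/(-444) = 25*(-1/444) = -25/444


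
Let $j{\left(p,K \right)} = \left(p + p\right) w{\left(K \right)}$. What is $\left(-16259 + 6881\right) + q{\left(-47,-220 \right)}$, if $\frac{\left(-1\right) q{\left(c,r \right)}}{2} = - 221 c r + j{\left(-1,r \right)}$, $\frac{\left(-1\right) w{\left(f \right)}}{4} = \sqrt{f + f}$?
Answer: $4560902 - 32 i \sqrt{110} \approx 4.5609 \cdot 10^{6} - 335.62 i$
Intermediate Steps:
$w{\left(f \right)} = - 4 \sqrt{2} \sqrt{f}$ ($w{\left(f \right)} = - 4 \sqrt{f + f} = - 4 \sqrt{2 f} = - 4 \sqrt{2} \sqrt{f}$)
$j{\left(p,K \right)} = - 8 p \sqrt{2} \sqrt{K}$ ($j{\left(p,K \right)} = \left(p + p\right) \left(- 4 \sqrt{2} \sqrt{K}\right) = 2 p \left(- 4 \sqrt{2} \sqrt{K}\right) = - 8 p \sqrt{2} \sqrt{K}$)
$q{\left(c,r \right)} = - 16 \sqrt{2} \sqrt{r} + 442 c r$ ($q{\left(c,r \right)} = - 2 \left(- 221 c r - - 8 \sqrt{2} \sqrt{r}\right) = - 2 \left(- 221 c r + 8 \sqrt{2} \sqrt{r}\right) = - 16 \sqrt{2} \sqrt{r} + 442 c r$)
$\left(-16259 + 6881\right) + q{\left(-47,-220 \right)} = \left(-16259 + 6881\right) + \left(- 16 \sqrt{2} \sqrt{-220} + 442 \left(-47\right) \left(-220\right)\right) = -9378 + \left(- 16 \sqrt{2} \cdot 2 i \sqrt{55} + 4570280\right) = -9378 + \left(- 32 i \sqrt{110} + 4570280\right) = -9378 + \left(4570280 - 32 i \sqrt{110}\right) = 4560902 - 32 i \sqrt{110}$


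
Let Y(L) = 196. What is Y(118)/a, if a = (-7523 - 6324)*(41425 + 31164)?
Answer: -196/1005139883 ≈ -1.9500e-7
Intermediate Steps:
a = -1005139883 (a = -13847*72589 = -1005139883)
Y(118)/a = 196/(-1005139883) = 196*(-1/1005139883) = -196/1005139883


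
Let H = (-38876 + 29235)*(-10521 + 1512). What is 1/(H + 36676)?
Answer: 1/86892445 ≈ 1.1508e-8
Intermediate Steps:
H = 86855769 (H = -9641*(-9009) = 86855769)
1/(H + 36676) = 1/(86855769 + 36676) = 1/86892445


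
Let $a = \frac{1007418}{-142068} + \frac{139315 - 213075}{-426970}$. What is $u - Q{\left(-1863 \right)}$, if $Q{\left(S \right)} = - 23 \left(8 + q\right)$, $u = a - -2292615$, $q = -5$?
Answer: $\frac{2317849680989681}{1010979566} \approx 2.2927 \cdot 10^{6}$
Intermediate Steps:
$a = - \frac{6994305463}{1010979566}$ ($a = 1007418 \left(- \frac{1}{142068}\right) - - \frac{7376}{42697} = - \frac{167903}{23678} + \frac{7376}{42697} = - \frac{6994305463}{1010979566} \approx -6.9183$)
$u = \frac{2317779923399627}{1010979566}$ ($u = - \frac{6994305463}{1010979566} - -2292615 = - \frac{6994305463}{1010979566} + 2292615 = \frac{2317779923399627}{1010979566} \approx 2.2926 \cdot 10^{6}$)
$Q{\left(S \right)} = -69$ ($Q{\left(S \right)} = - 23 \left(8 - 5\right) = \left(-23\right) 3 = -69$)
$u - Q{\left(-1863 \right)} = \frac{2317779923399627}{1010979566} - -69 = \frac{2317779923399627}{1010979566} + 69 = \frac{2317849680989681}{1010979566}$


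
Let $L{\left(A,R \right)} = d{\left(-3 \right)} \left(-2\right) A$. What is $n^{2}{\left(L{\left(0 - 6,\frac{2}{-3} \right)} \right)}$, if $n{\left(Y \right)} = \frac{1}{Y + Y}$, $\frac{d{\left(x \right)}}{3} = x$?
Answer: $\frac{1}{46656} \approx 2.1433 \cdot 10^{-5}$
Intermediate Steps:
$d{\left(x \right)} = 3 x$
$L{\left(A,R \right)} = 18 A$ ($L{\left(A,R \right)} = 3 \left(-3\right) \left(-2\right) A = \left(-9\right) \left(-2\right) A = 18 A$)
$n{\left(Y \right)} = \frac{1}{2 Y}$
$n^{2}{\left(L{\left(0 - 6,\frac{2}{-3} \right)} \right)} = \left(\frac{1}{2 \cdot 18 \left(0 - 6\right)}\right)^{2} = \left(\frac{1}{2 \cdot 18 \left(-6\right)}\right)^{2} = \left(\frac{1}{2 \left(-108\right)}\right)^{2} = \left(\frac{1}{2} \left(- \frac{1}{108}\right)\right)^{2} = \left(- \frac{1}{216}\right)^{2} = \frac{1}{46656}$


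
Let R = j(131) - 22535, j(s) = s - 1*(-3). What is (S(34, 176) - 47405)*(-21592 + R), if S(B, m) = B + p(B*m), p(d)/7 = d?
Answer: 241213619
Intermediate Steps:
p(d) = 7*d
S(B, m) = B + 7*B*m (S(B, m) = B + 7*(B*m) = B + 7*B*m)
j(s) = 3 + s (j(s) = s + 3 = 3 + s)
R = -22401 (R = (3 + 131) - 22535 = 134 - 22535 = -22401)
(S(34, 176) - 47405)*(-21592 + R) = (34*(1 + 7*176) - 47405)*(-21592 - 22401) = (34*(1 + 1232) - 47405)*(-43993) = (34*1233 - 47405)*(-43993) = (41922 - 47405)*(-43993) = -5483*(-43993) = 241213619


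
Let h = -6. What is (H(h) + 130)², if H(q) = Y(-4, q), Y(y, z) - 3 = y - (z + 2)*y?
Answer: 12769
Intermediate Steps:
Y(y, z) = 3 + y - y*(2 + z) (Y(y, z) = 3 + (y - (z + 2)*y) = 3 + (y - (2 + z)*y) = 3 + (y - y*(2 + z)) = 3 + y - y*(2 + z))
H(q) = 7 + 4*q (H(q) = 3 - 1*(-4) - 1*(-4)*q = 3 + 4 + 4*q = 7 + 4*q)
(H(h) + 130)² = ((7 + 4*(-6)) + 130)² = ((7 - 24) + 130)² = (-17 + 130)² = 113² = 12769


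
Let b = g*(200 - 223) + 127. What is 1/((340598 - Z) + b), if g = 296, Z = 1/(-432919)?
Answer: 432919/144559013724 ≈ 2.9948e-6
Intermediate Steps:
Z = -1/432919 ≈ -2.3099e-6
b = -6681 (b = 296*(200 - 223) + 127 = 296*(-23) + 127 = -6808 + 127 = -6681)
1/((340598 - Z) + b) = 1/((340598 - 1*(-1/432919)) - 6681) = 1/((340598 + 1/432919) - 6681) = 1/(147451345563/432919 - 6681) = 1/(144559013724/432919) = 432919/144559013724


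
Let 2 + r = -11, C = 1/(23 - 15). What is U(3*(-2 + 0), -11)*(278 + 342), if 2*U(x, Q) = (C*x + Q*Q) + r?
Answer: 66495/2 ≈ 33248.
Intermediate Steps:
C = 1/8 ≈ 0.12500
r = -13 (r = -2 - 11 = -13)
U(x, Q) = -13/2 + Q**2/2 + x/16 (U(x, Q) = ((x/8 + Q*Q) - 13)/2 = ((x/8 + Q**2) - 13)/2 = ((Q**2 + x/8) - 13)/2 = (-13 + Q**2 + x/8)/2 = -13/2 + Q**2/2 + x/16)
U(3*(-2 + 0), -11)*(278 + 342) = (-13/2 + (1/2)*(-11)**2 + (3*(-2 + 0))/16)*(278 + 342) = (-13/2 + (1/2)*121 + (3*(-2))/16)*620 = (-13/2 + 121/2 + (1/16)*(-6))*620 = (-13/2 + 121/2 - 3/8)*620 = (429/8)*620 = 66495/2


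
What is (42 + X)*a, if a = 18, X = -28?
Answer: 252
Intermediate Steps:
(42 + X)*a = (42 - 28)*18 = 14*18 = 252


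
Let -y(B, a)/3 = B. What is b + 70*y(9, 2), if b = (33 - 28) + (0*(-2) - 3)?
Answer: -1888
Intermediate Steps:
y(B, a) = -3*B
b = 2 (b = 5 + (0 - 3) = 5 - 3 = 2)
b + 70*y(9, 2) = 2 + 70*(-3*9) = 2 + 70*(-27) = 2 - 1890 = -1888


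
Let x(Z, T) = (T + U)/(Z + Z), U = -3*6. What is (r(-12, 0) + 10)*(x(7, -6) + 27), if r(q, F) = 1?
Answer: 1947/7 ≈ 278.14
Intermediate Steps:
U = -18
x(Z, T) = (-18 + T)/(2*Z) (x(Z, T) = (T - 18)/(Z + Z) = (-18 + T)/((2*Z)) = (-18 + T)*(1/(2*Z)) = (-18 + T)/(2*Z))
(r(-12, 0) + 10)*(x(7, -6) + 27) = (1 + 10)*((1/2)*(-18 - 6)/7 + 27) = 11*((1/2)*(1/7)*(-24) + 27) = 11*(-12/7 + 27) = 11*(177/7) = 1947/7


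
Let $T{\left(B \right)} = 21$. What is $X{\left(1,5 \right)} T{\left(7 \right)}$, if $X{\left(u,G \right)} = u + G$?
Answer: $126$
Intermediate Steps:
$X{\left(u,G \right)} = G + u$
$X{\left(1,5 \right)} T{\left(7 \right)} = \left(5 + 1\right) 21 = 6 \cdot 21 = 126$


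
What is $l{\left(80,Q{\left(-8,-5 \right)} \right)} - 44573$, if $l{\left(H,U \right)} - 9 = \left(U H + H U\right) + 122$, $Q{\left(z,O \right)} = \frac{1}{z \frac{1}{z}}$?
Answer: $-44282$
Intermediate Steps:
$Q{\left(z,O \right)} = 1$ ($Q{\left(z,O \right)} = 1^{-1} = 1$)
$l{\left(H,U \right)} = 131 + 2 H U$ ($l{\left(H,U \right)} = 9 + \left(\left(U H + H U\right) + 122\right) = 9 + \left(\left(H U + H U\right) + 122\right) = 9 + \left(2 H U + 122\right) = 9 + \left(122 + 2 H U\right) = 131 + 2 H U$)
$l{\left(80,Q{\left(-8,-5 \right)} \right)} - 44573 = \left(131 + 2 \cdot 80 \cdot 1\right) - 44573 = \left(131 + 160\right) - 44573 = 291 - 44573 = -44282$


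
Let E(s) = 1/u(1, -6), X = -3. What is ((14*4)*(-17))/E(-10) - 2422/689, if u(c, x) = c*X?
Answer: 1965362/689 ≈ 2852.5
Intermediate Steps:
u(c, x) = -3*c (u(c, x) = c*(-3) = -3*c)
E(s) = -⅓ (E(s) = 1/(-3*1) = 1/(-3) = -⅓)
((14*4)*(-17))/E(-10) - 2422/689 = ((14*4)*(-17))/(-⅓) - 2422/689 = (56*(-17))*(-3) - 2422*1/689 = -952*(-3) - 2422/689 = 2856 - 2422/689 = 1965362/689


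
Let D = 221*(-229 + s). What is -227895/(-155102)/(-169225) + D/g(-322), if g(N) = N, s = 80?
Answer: 881930475832/8624058955 ≈ 102.26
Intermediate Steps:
D = -32929 (D = 221*(-229 + 80) = 221*(-149) = -32929)
-227895/(-155102)/(-169225) + D/g(-322) = -227895/(-155102)/(-169225) - 32929/(-322) = -227895*(-1/155102)*(-1/169225) - 32929*(-1/322) = (227895/155102)*(-1/169225) + 32929/322 = -45579/5249427190 + 32929/322 = 881930475832/8624058955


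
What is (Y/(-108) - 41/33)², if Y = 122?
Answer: 1985281/352836 ≈ 5.6266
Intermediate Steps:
(Y/(-108) - 41/33)² = (122/(-108) - 41/33)² = (122*(-1/108) - 41*1/33)² = (-61/54 - 41/33)² = (-1409/594)² = 1985281/352836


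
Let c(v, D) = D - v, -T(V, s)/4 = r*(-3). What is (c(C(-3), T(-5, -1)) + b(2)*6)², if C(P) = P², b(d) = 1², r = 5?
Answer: 3249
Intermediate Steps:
b(d) = 1
T(V, s) = 60 (T(V, s) = -20*(-3) = -4*(-15) = 60)
(c(C(-3), T(-5, -1)) + b(2)*6)² = ((60 - 1*(-3)²) + 1*6)² = ((60 - 1*9) + 6)² = ((60 - 9) + 6)² = (51 + 6)² = 57² = 3249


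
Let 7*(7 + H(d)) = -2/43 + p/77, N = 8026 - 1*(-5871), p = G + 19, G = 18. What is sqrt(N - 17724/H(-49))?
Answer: sqrt(106348595315671)/80401 ≈ 128.26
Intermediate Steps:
p = 37 (p = 18 + 19 = 37)
N = 13897 (N = 8026 + 5871 = 13897)
H(d) = -160802/23177 (H(d) = -7 + (-2/43 + 37/77)/7 = -7 + (1/7)*(1437/3311) = -7 + 1437/23177 = -160802/23177)
sqrt(N - 17724/H(-49)) = sqrt(13897 - 17724/(-160802/23177)) = sqrt(13897 - 17724*(-23177/160802)) = sqrt(13897 + 205394574/80401) = sqrt(1322727271/80401) = sqrt(106348595315671)/80401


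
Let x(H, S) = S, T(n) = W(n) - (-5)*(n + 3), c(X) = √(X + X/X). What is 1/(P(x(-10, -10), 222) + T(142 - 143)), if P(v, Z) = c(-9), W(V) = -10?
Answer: -I*√2/4 ≈ -0.35355*I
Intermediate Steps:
c(X) = √(1 + X) (c(X) = √(X + 1) = √(1 + X))
T(n) = 5 + 5*n (T(n) = -10 - (-5)*(n + 3) = -10 - (-5)*(3 + n) = -10 - (-15 - 5*n) = -10 + (15 + 5*n) = 5 + 5*n)
P(v, Z) = 2*I*√2 (P(v, Z) = √(1 - 9) = √(-8) = 2*I*√2)
1/(P(x(-10, -10), 222) + T(142 - 143)) = 1/(2*I*√2 + (5 + 5*(142 - 143))) = 1/(2*I*√2 + (5 + 5*(-1))) = 1/(2*I*√2 + (5 - 5)) = 1/(2*I*√2 + 0) = 1/(2*I*√2) = -I*√2/4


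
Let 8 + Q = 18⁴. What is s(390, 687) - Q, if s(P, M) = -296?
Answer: -105264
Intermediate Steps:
Q = 104968 (Q = -8 + 18⁴ = -8 + 104976 = 104968)
s(390, 687) - Q = -296 - 1*104968 = -296 - 104968 = -105264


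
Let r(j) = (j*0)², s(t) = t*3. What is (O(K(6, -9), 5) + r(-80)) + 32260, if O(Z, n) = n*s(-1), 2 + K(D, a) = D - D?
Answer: 32245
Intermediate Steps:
s(t) = 3*t
K(D, a) = -2 (K(D, a) = -2 + (D - D) = -2 + 0 = -2)
r(j) = 0 (r(j) = 0² = 0)
O(Z, n) = -3*n (O(Z, n) = n*(3*(-1)) = n*(-3) = -3*n)
(O(K(6, -9), 5) + r(-80)) + 32260 = (-3*5 + 0) + 32260 = (-15 + 0) + 32260 = -15 + 32260 = 32245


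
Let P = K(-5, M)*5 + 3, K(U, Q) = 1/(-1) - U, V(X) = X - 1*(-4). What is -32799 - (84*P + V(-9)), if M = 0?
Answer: -34726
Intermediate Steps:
V(X) = 4 + X (V(X) = X + 4 = 4 + X)
K(U, Q) = -1 - U
P = 23 (P = (-1 - 1*(-5))*5 + 3 = (-1 + 5)*5 + 3 = 4*5 + 3 = 20 + 3 = 23)
-32799 - (84*P + V(-9)) = -32799 - (84*23 + (4 - 9)) = -32799 - (1932 - 5) = -32799 - 1*1927 = -32799 - 1927 = -34726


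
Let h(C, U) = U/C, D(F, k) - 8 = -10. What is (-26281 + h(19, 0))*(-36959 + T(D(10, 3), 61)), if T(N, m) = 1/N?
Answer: 1942665239/2 ≈ 9.7133e+8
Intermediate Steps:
D(F, k) = -2 (D(F, k) = 8 - 10 = -2)
(-26281 + h(19, 0))*(-36959 + T(D(10, 3), 61)) = (-26281 + 0/19)*(-36959 + 1/(-2)) = (-26281 + 0*(1/19))*(-36959 - ½) = (-26281 + 0)*(-73919/2) = -26281*(-73919/2) = 1942665239/2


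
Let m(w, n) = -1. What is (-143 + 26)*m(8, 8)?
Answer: 117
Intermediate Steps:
(-143 + 26)*m(8, 8) = (-143 + 26)*(-1) = -117*(-1) = 117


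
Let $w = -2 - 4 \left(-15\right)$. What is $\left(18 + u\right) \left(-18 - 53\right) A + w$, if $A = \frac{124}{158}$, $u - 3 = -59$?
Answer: $\frac{171858}{79} \approx 2175.4$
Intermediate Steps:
$u = -56$ ($u = 3 - 59 = -56$)
$A = \frac{62}{79}$ ($A = 124 \cdot \frac{1}{158} = \frac{62}{79} \approx 0.78481$)
$w = 58$ ($w = -2 - -60 = -2 + 60 = 58$)
$\left(18 + u\right) \left(-18 - 53\right) A + w = \left(18 - 56\right) \left(-18 - 53\right) \frac{62}{79} + 58 = \left(-38\right) \left(-71\right) \frac{62}{79} + 58 = 2698 \cdot \frac{62}{79} + 58 = \frac{167276}{79} + 58 = \frac{171858}{79}$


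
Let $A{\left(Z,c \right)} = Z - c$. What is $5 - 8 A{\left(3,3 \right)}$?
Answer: $5$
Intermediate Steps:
$5 - 8 A{\left(3,3 \right)} = 5 - 8 \left(3 - 3\right) = 5 - 0 = 5 + 0 = 5$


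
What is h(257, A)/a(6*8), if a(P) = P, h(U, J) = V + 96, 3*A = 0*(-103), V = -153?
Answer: -19/16 ≈ -1.1875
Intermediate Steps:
A = 0 (A = (0*(-103))/3 = (⅓)*0 = 0)
h(U, J) = -57 (h(U, J) = -153 + 96 = -57)
h(257, A)/a(6*8) = -57/(6*8) = -57/48 = -57*1/48 = -19/16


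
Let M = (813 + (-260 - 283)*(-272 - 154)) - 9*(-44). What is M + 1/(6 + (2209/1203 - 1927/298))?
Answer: 114186229749/491065 ≈ 2.3253e+5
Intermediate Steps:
M = 232527 (M = (813 - 543*(-426)) - 1*(-396) = (813 + 231318) + 396 = 232131 + 396 = 232527)
M + 1/(6 + (2209/1203 - 1927/298)) = 232527 + 1/(6 + (2209/1203 - 1927/298)) = 232527 + 1/(6 - 1659899/358494) = 232527 + 1/(491065/358494) = 232527 + 358494/491065 = 114186229749/491065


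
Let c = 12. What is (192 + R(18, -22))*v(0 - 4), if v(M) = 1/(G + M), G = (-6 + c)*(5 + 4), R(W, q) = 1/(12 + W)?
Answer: 5761/1500 ≈ 3.8407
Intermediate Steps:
G = 54 (G = (-6 + 12)*(5 + 4) = 6*9 = 54)
v(M) = 1/(54 + M)
(192 + R(18, -22))*v(0 - 4) = (192 + 1/(12 + 18))/(54 + (0 - 4)) = (192 + 1/30)/(54 - 4) = (192 + 1/30)/50 = (5761/30)*(1/50) = 5761/1500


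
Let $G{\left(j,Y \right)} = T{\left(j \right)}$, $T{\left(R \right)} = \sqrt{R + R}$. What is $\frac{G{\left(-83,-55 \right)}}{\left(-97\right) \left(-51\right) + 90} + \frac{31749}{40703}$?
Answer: $\frac{31749}{40703} + \frac{i \sqrt{166}}{5037} \approx 0.78002 + 0.0025579 i$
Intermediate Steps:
$T{\left(R \right)} = \sqrt{2} \sqrt{R}$ ($T{\left(R \right)} = \sqrt{2 R} = \sqrt{2} \sqrt{R}$)
$G{\left(j,Y \right)} = \sqrt{2} \sqrt{j}$
$\frac{G{\left(-83,-55 \right)}}{\left(-97\right) \left(-51\right) + 90} + \frac{31749}{40703} = \frac{\sqrt{2} \sqrt{-83}}{\left(-97\right) \left(-51\right) + 90} + \frac{31749}{40703} = \frac{\sqrt{2} i \sqrt{83}}{4947 + 90} + 31749 \cdot \frac{1}{40703} = \frac{i \sqrt{166}}{5037} + \frac{31749}{40703} = \frac{31749}{40703} + \frac{i \sqrt{166}}{5037}$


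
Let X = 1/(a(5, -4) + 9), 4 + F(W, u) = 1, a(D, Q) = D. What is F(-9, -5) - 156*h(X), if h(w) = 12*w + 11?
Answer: -12969/7 ≈ -1852.7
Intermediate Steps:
F(W, u) = -3 (F(W, u) = -4 + 1 = -3)
X = 1/14 (X = 1/(5 + 9) = 1/14 ≈ 0.071429)
h(w) = 11 + 12*w
F(-9, -5) - 156*h(X) = -3 - 156*(11 + 12*(1/14)) = -3 - 156*(11 + 6/7) = -3 - 156*83/7 = -3 - 12948/7 = -12969/7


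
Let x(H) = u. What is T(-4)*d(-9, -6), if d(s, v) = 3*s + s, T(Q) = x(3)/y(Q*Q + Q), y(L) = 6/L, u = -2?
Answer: 144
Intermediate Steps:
x(H) = -2
T(Q) = -Q/3 - Q**2/3 (T(Q) = -(Q/3 + Q**2/3) = -2*(Q/6 + Q**2/6) = -Q/3 - Q**2/3)
d(s, v) = 4*s
T(-4)*d(-9, -6) = (-1/3*(-4)*(1 - 4))*(4*(-9)) = -1/3*(-4)*(-3)*(-36) = -4*(-36) = 144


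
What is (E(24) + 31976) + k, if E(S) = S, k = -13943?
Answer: 18057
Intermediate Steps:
(E(24) + 31976) + k = (24 + 31976) - 13943 = 32000 - 13943 = 18057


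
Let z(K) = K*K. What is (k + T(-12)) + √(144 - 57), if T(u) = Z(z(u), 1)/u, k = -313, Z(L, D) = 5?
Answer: -3761/12 + √87 ≈ -304.09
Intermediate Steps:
z(K) = K²
T(u) = 5/u
(k + T(-12)) + √(144 - 57) = (-313 + 5/(-12)) + √(144 - 57) = (-313 + 5*(-1/12)) + √87 = (-313 - 5/12) + √87 = -3761/12 + √87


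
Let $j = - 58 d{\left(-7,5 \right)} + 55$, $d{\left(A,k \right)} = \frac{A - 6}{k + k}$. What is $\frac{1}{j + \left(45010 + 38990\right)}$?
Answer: $\frac{5}{420652} \approx 1.1886 \cdot 10^{-5}$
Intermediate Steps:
$d{\left(A,k \right)} = \frac{-6 + A}{2 k}$
$j = \frac{652}{5}$ ($j = - 58 \frac{-6 - 7}{2 \cdot 5} + 55 = - 58 \cdot \frac{1}{2} \cdot \frac{1}{5} \left(-13\right) + 55 = \left(-58\right) \left(- \frac{13}{10}\right) + 55 = \frac{377}{5} + 55 = \frac{652}{5} \approx 130.4$)
$\frac{1}{j + \left(45010 + 38990\right)} = \frac{1}{\frac{652}{5} + \left(45010 + 38990\right)} = \frac{1}{\frac{652}{5} + 84000} = \frac{1}{\frac{420652}{5}} = \frac{5}{420652}$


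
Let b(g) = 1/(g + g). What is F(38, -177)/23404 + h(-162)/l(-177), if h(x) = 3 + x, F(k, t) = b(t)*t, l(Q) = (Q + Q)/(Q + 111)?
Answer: -81867133/2761672 ≈ -29.644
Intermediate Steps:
l(Q) = 2*Q/(111 + Q) (l(Q) = (2*Q)/(111 + Q) = 2*Q/(111 + Q))
b(g) = 1/(2*g)
F(k, t) = ½ (F(k, t) = (1/(2*t))*t = ½)
F(38, -177)/23404 + h(-162)/l(-177) = (½)/23404 + (3 - 162)/((2*(-177)/(111 - 177))) = (½)*(1/23404) - 159/(2*(-177)/(-66)) = 1/46808 - 159/(2*(-177)*(-1/66)) = 1/46808 - 159/59/11 = 1/46808 - 159*11/59 = 1/46808 - 1749/59 = -81867133/2761672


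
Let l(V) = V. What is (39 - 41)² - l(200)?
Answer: -196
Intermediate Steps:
(39 - 41)² - l(200) = (39 - 41)² - 1*200 = (-2)² - 200 = 4 - 200 = -196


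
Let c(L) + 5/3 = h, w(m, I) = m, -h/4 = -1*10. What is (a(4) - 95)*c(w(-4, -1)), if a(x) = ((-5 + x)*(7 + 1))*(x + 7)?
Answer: -7015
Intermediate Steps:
h = 40 (h = -(-4)*10 = -4*(-10) = 40)
c(L) = 115/3 (c(L) = -5/3 + 40 = 115/3)
a(x) = (-40 + 8*x)*(7 + x) (a(x) = ((-5 + x)*8)*(7 + x) = (-40 + 8*x)*(7 + x))
(a(4) - 95)*c(w(-4, -1)) = ((-280 + 8*4**2 + 16*4) - 95)*(115/3) = ((-280 + 8*16 + 64) - 95)*(115/3) = ((-280 + 128 + 64) - 95)*(115/3) = (-88 - 95)*(115/3) = -183*115/3 = -7015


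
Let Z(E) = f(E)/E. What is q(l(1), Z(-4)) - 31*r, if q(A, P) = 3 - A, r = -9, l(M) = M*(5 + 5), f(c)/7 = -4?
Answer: 272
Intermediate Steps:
f(c) = -28 (f(c) = 7*(-4) = -28)
l(M) = 10*M (l(M) = M*10 = 10*M)
Z(E) = -28/E
q(l(1), Z(-4)) - 31*r = (3 - 10) - 31*(-9) = (3 - 1*10) + 279 = (3 - 10) + 279 = -7 + 279 = 272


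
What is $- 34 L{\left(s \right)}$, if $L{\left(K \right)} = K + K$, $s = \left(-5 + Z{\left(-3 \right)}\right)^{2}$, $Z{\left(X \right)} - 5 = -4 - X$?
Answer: $-68$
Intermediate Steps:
$Z{\left(X \right)} = 1 - X$ ($Z{\left(X \right)} = 5 - \left(4 + X\right) = 1 - X$)
$s = 1$ ($s = \left(-5 + \left(1 - -3\right)\right)^{2} = \left(-5 + \left(1 + 3\right)\right)^{2} = \left(-5 + 4\right)^{2} = \left(-1\right)^{2} = 1$)
$L{\left(K \right)} = 2 K$
$- 34 L{\left(s \right)} = - 34 \cdot 2 \cdot 1 = \left(-34\right) 2 = -68$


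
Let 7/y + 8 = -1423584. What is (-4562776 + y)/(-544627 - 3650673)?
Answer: 6495531411399/5972395517600 ≈ 1.0876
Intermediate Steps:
y = -7/1423592 (y = 7/(-8 - 1423584) = 7/(-1423592) = 7*(-1/1423592) = -7/1423592 ≈ -4.9171e-6)
(-4562776 + y)/(-544627 - 3650673) = (-4562776 - 7/1423592)/(-544627 - 3650673) = -6495531411399/1423592/(-4195300) = -6495531411399/1423592*(-1/4195300) = 6495531411399/5972395517600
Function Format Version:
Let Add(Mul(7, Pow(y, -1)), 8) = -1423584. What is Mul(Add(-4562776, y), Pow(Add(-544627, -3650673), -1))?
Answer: Rational(6495531411399, 5972395517600) ≈ 1.0876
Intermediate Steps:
y = Rational(-7, 1423592) (y = Mul(7, Pow(Add(-8, -1423584), -1)) = Mul(7, Pow(-1423592, -1)) = Mul(7, Rational(-1, 1423592)) = Rational(-7, 1423592) ≈ -4.9171e-6)
Mul(Add(-4562776, y), Pow(Add(-544627, -3650673), -1)) = Mul(Add(-4562776, Rational(-7, 1423592)), Pow(Add(-544627, -3650673), -1)) = Mul(Rational(-6495531411399, 1423592), Pow(-4195300, -1)) = Mul(Rational(-6495531411399, 1423592), Rational(-1, 4195300)) = Rational(6495531411399, 5972395517600)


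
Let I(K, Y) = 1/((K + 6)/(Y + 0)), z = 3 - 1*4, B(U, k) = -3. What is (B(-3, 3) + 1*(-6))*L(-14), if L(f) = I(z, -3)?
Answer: 27/5 ≈ 5.4000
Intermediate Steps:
z = -1 (z = 3 - 4 = -1)
I(K, Y) = Y/(6 + K) (I(K, Y) = 1/((6 + K)/Y) = Y/(6 + K))
L(f) = -⅗ (L(f) = -3/(6 - 1) = -3/5 = -3*⅕ = -⅗)
(B(-3, 3) + 1*(-6))*L(-14) = (-3 + 1*(-6))*(-⅗) = (-3 - 6)*(-⅗) = -9*(-⅗) = 27/5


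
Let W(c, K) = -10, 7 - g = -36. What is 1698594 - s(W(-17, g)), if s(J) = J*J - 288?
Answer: 1698782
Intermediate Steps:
g = 43 (g = 7 - 1*(-36) = 7 + 36 = 43)
s(J) = -288 + J² (s(J) = J² - 288 = -288 + J²)
1698594 - s(W(-17, g)) = 1698594 - (-288 + (-10)²) = 1698594 - (-288 + 100) = 1698594 - 1*(-188) = 1698594 + 188 = 1698782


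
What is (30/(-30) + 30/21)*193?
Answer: 579/7 ≈ 82.714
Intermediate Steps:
(30/(-30) + 30/21)*193 = (30*(-1/30) + 30*(1/21))*193 = (-1 + 10/7)*193 = (3/7)*193 = 579/7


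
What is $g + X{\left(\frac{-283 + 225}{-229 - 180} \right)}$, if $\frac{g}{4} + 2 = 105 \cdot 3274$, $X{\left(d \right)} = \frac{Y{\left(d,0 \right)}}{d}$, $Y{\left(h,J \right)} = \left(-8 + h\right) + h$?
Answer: $\frac{39875510}{29} \approx 1.375 \cdot 10^{6}$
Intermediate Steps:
$Y{\left(h,J \right)} = -8 + 2 h$
$X{\left(d \right)} = \frac{-8 + 2 d}{d}$
$g = 1375072$ ($g = -8 + 4 \cdot 105 \cdot 3274 = -8 + 4 \cdot 343770 = -8 + 1375080 = 1375072$)
$g + X{\left(\frac{-283 + 225}{-229 - 180} \right)} = 1375072 + \left(2 - \frac{8}{\left(-283 + 225\right) \frac{1}{-229 - 180}}\right) = 1375072 + \left(2 - \frac{8}{\left(-58\right) \frac{1}{-409}}\right) = 1375072 + \left(2 - \frac{8}{\left(-58\right) \left(- \frac{1}{409}\right)}\right) = 1375072 + \left(2 - \frac{8}{\frac{58}{409}}\right) = 1375072 + \left(2 - \frac{1636}{29}\right) = 1375072 - \frac{1578}{29} = \frac{39875510}{29}$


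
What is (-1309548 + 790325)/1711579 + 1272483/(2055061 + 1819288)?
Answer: 166304069830/6631254387071 ≈ 0.025079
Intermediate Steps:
(-1309548 + 790325)/1711579 + 1272483/(2055061 + 1819288) = -519223*1/1711579 + 1272483/3874349 = -519223/1711579 + 1272483*(1/3874349) = -519223/1711579 + 1272483/3874349 = 166304069830/6631254387071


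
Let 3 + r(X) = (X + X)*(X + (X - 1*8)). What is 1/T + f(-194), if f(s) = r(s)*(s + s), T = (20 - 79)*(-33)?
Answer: -116068964219/1947 ≈ -5.9614e+7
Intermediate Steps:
r(X) = -3 + 2*X*(-8 + 2*X) (r(X) = -3 + (X + X)*(X + (X - 1*8)) = -3 + (2*X)*(X + (X - 8)) = -3 + (2*X)*(X + (-8 + X)) = -3 + (2*X)*(-8 + 2*X) = -3 + 2*X*(-8 + 2*X))
T = 1947 (T = -59*(-33) = 1947)
f(s) = 2*s*(-3 - 16*s + 4*s²) (f(s) = (-3 - 16*s + 4*s²)*(s + s) = (-3 - 16*s + 4*s²)*(2*s) = 2*s*(-3 - 16*s + 4*s²))
1/T + f(-194) = 1/1947 + 2*(-194)*(-3 - 16*(-194) + 4*(-194)²) = 1/1947 + 2*(-194)*(-3 + 3104 + 4*37636) = 1/1947 + 2*(-194)*(-3 + 3104 + 150544) = 1/1947 + 2*(-194)*153645 = 1/1947 - 59614260 = -116068964219/1947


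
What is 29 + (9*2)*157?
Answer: 2855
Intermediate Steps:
29 + (9*2)*157 = 29 + 18*157 = 29 + 2826 = 2855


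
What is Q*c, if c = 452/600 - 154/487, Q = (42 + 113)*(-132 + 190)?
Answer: 28705969/7305 ≈ 3929.6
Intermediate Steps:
Q = 8990 (Q = 155*58 = 8990)
c = 31931/73050 (c = 452*(1/600) - 154*1/487 = 113/150 - 154/487 = 31931/73050 ≈ 0.43711)
Q*c = 8990*(31931/73050) = 28705969/7305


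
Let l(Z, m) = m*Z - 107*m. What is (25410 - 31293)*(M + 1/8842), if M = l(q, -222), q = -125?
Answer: -2679108604827/8842 ≈ -3.0300e+8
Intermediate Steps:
l(Z, m) = -107*m + Z*m (l(Z, m) = Z*m - 107*m = -107*m + Z*m)
M = 51504 (M = -222*(-107 - 125) = -222*(-232) = 51504)
(25410 - 31293)*(M + 1/8842) = (25410 - 31293)*(51504 + 1/8842) = -5883*(51504 + 1/8842) = -5883*455398369/8842 = -2679108604827/8842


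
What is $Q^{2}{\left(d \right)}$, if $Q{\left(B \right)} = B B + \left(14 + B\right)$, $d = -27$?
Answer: $512656$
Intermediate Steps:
$Q{\left(B \right)} = 14 + B + B^{2}$ ($Q{\left(B \right)} = B^{2} + \left(14 + B\right) = 14 + B + B^{2}$)
$Q^{2}{\left(d \right)} = \left(14 - 27 + \left(-27\right)^{2}\right)^{2} = \left(14 - 27 + 729\right)^{2} = 716^{2} = 512656$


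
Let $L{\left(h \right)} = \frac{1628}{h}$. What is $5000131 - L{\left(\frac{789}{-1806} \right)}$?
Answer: $\frac{1316014509}{263} \approx 5.0039 \cdot 10^{6}$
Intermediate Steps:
$5000131 - L{\left(\frac{789}{-1806} \right)} = 5000131 - \frac{1628}{789 \frac{1}{-1806}} = 5000131 - \frac{1628}{789 \left(- \frac{1}{1806}\right)} = 5000131 - \frac{1628}{- \frac{263}{602}} = 5000131 - 1628 \left(- \frac{602}{263}\right) = 5000131 - - \frac{980056}{263} = 5000131 + \frac{980056}{263} = \frac{1316014509}{263}$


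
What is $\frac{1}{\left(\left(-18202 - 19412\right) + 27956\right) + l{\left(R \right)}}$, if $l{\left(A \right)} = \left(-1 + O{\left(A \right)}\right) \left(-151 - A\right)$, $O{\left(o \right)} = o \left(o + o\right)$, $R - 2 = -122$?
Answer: $- \frac{1}{902427} \approx -1.1081 \cdot 10^{-6}$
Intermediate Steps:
$R = -120$ ($R = 2 - 122 = -120$)
$O{\left(o \right)} = 2 o^{2}$ ($O{\left(o \right)} = o 2 o = 2 o^{2}$)
$l{\left(A \right)} = \left(-1 + 2 A^{2}\right) \left(-151 - A\right)$
$\frac{1}{\left(\left(-18202 - 19412\right) + 27956\right) + l{\left(R \right)}} = \frac{1}{\left(\left(-18202 - 19412\right) + 27956\right) - \left(-31 - 3456000 + 4348800\right)} = \frac{1}{\left(-37614 + 27956\right) - 892769} = \frac{1}{-9658 + \left(151 - 120 - 4348800 + 3456000\right)} = \frac{1}{-9658 - 892769} = \frac{1}{-902427} = - \frac{1}{902427}$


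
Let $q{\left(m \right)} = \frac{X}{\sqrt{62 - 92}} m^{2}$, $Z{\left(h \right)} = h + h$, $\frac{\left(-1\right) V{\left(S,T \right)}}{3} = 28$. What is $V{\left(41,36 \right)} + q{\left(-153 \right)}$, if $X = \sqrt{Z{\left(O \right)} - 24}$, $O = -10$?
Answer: $-84 + \frac{7803 \sqrt{330}}{5} \approx 28266.0$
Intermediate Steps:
$V{\left(S,T \right)} = -84$ ($V{\left(S,T \right)} = \left(-3\right) 28 = -84$)
$Z{\left(h \right)} = 2 h$
$X = 2 i \sqrt{11}$ ($X = \sqrt{2 \left(-10\right) - 24} = \sqrt{-20 - 24} = \sqrt{-44} = 2 i \sqrt{11} \approx 6.6332 i$)
$q{\left(m \right)} = \frac{\sqrt{330} m^{2}}{15}$ ($q{\left(m \right)} = \frac{2 i \sqrt{11}}{\sqrt{62 - 92}} m^{2} = \frac{2 i \sqrt{11}}{\sqrt{-30}} m^{2} = \frac{2 i \sqrt{11}}{i \sqrt{30}} m^{2} = 2 i \sqrt{11} \left(- \frac{i \sqrt{30}}{30}\right) m^{2} = \frac{\sqrt{330}}{15} m^{2} = \frac{\sqrt{330} m^{2}}{15}$)
$V{\left(41,36 \right)} + q{\left(-153 \right)} = -84 + \frac{\sqrt{330} \left(-153\right)^{2}}{15} = -84 + \frac{1}{15} \sqrt{330} \cdot 23409 = -84 + \frac{7803 \sqrt{330}}{5}$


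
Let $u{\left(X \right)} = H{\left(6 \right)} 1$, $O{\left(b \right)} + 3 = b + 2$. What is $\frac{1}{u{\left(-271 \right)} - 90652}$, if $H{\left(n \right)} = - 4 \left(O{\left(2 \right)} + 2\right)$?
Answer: $- \frac{1}{90664} \approx -1.103 \cdot 10^{-5}$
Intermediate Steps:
$O{\left(b \right)} = -1 + b$ ($O{\left(b \right)} = -3 + \left(b + 2\right) = -3 + \left(2 + b\right) = -1 + b$)
$H{\left(n \right)} = -12$ ($H{\left(n \right)} = - 4 \left(\left(-1 + 2\right) + 2\right) = - 4 \left(1 + 2\right) = \left(-4\right) 3 = -12$)
$u{\left(X \right)} = -12$ ($u{\left(X \right)} = \left(-12\right) 1 = -12$)
$\frac{1}{u{\left(-271 \right)} - 90652} = \frac{1}{-12 - 90652} = \frac{1}{-90664} = - \frac{1}{90664}$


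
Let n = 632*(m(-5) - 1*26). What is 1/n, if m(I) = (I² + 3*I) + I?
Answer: -1/13272 ≈ -7.5347e-5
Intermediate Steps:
m(I) = I² + 4*I
n = -13272 (n = 632*(-5*(4 - 5) - 1*26) = 632*(-5*(-1) - 26) = 632*(5 - 26) = 632*(-21) = -13272)
1/n = 1/(-13272) = -1/13272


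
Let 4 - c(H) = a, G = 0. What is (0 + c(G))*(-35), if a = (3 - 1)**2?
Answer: 0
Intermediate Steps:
a = 4 (a = 2**2 = 4)
c(H) = 0 (c(H) = 4 - 1*4 = 4 - 4 = 0)
(0 + c(G))*(-35) = (0 + 0)*(-35) = 0*(-35) = 0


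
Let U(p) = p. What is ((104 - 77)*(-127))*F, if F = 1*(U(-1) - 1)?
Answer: 6858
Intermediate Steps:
F = -2 (F = 1*(-1 - 1) = 1*(-2) = -2)
((104 - 77)*(-127))*F = ((104 - 77)*(-127))*(-2) = (27*(-127))*(-2) = -3429*(-2) = 6858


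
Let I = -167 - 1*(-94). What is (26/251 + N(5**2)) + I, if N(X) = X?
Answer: -12022/251 ≈ -47.896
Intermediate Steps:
I = -73 (I = -167 + 94 = -73)
(26/251 + N(5**2)) + I = (26/251 + 5**2) - 73 = (26*(1/251) + 25) - 73 = (26/251 + 25) - 73 = 6301/251 - 73 = -12022/251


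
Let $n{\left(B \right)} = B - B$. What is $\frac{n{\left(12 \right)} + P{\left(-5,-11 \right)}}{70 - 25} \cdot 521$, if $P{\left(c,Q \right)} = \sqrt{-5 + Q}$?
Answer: $\frac{2084 i}{45} \approx 46.311 i$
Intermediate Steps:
$n{\left(B \right)} = 0$
$\frac{n{\left(12 \right)} + P{\left(-5,-11 \right)}}{70 - 25} \cdot 521 = \frac{0 + \sqrt{-5 - 11}}{70 - 25} \cdot 521 = \frac{0 + \sqrt{-16}}{45} \cdot 521 = \left(0 + 4 i\right) \frac{1}{45} \cdot 521 = 4 i \frac{1}{45} \cdot 521 = \frac{4 i}{45} \cdot 521 = \frac{2084 i}{45}$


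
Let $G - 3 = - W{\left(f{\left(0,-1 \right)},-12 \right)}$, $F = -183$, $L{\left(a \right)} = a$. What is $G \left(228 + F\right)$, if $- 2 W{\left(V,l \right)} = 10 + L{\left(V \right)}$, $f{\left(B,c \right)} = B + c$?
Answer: $\frac{675}{2} \approx 337.5$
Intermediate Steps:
$W{\left(V,l \right)} = -5 - \frac{V}{2}$ ($W{\left(V,l \right)} = - \frac{10 + V}{2} = -5 - \frac{V}{2}$)
$G = \frac{15}{2}$ ($G = 3 - \left(-5 - \frac{0 - 1}{2}\right) = 3 - \left(-5 - - \frac{1}{2}\right) = 3 - \left(-5 + \frac{1}{2}\right) = 3 - - \frac{9}{2} = 3 + \frac{9}{2} = \frac{15}{2} \approx 7.5$)
$G \left(228 + F\right) = \frac{15 \left(228 - 183\right)}{2} = \frac{15}{2} \cdot 45 = \frac{675}{2}$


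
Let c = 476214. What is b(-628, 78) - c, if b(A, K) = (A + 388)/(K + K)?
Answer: -6190802/13 ≈ -4.7622e+5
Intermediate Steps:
b(A, K) = (388 + A)/(2*K) (b(A, K) = (388 + A)/((2*K)) = (388 + A)*(1/(2*K)) = (388 + A)/(2*K))
b(-628, 78) - c = (½)*(388 - 628)/78 - 1*476214 = (½)*(1/78)*(-240) - 476214 = -20/13 - 476214 = -6190802/13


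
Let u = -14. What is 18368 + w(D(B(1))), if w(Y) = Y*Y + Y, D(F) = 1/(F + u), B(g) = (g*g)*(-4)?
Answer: 5951215/324 ≈ 18368.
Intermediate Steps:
B(g) = -4*g² (B(g) = g²*(-4) = -4*g²)
D(F) = 1/(-14 + F) (D(F) = 1/(F - 14) = 1/(-14 + F))
w(Y) = Y + Y² (w(Y) = Y² + Y = Y + Y²)
18368 + w(D(B(1))) = 18368 + (1 + 1/(-14 - 4*1²))/(-14 - 4*1²) = 18368 + (1 + 1/(-14 - 4*1))/(-14 - 4*1) = 18368 + (1 + 1/(-14 - 4))/(-14 - 4) = 18368 + (1 + 1/(-18))/(-18) = 18368 - (1 - 1/18)/18 = 18368 - 1/18*17/18 = 18368 - 17/324 = 5951215/324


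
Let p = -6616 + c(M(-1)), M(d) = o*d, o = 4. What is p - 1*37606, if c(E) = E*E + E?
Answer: -44210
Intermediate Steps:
M(d) = 4*d
c(E) = E + E² (c(E) = E² + E = E + E²)
p = -6604 (p = -6616 + (4*(-1))*(1 + 4*(-1)) = -6616 - 4*(1 - 4) = -6616 - 4*(-3) = -6616 + 12 = -6604)
p - 1*37606 = -6604 - 1*37606 = -6604 - 37606 = -44210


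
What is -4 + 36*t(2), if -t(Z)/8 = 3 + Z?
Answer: -1444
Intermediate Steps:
t(Z) = -24 - 8*Z (t(Z) = -8*(3 + Z) = -24 - 8*Z)
-4 + 36*t(2) = -4 + 36*(-24 - 8*2) = -4 + 36*(-24 - 16) = -4 + 36*(-40) = -4 - 1440 = -1444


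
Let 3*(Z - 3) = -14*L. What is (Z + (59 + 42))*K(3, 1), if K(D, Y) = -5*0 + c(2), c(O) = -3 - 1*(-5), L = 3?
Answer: 180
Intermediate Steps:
c(O) = 2 (c(O) = -3 + 5 = 2)
K(D, Y) = 2 (K(D, Y) = -5*0 + 2 = 0 + 2 = 2)
Z = -11 (Z = 3 + (-14*3)/3 = 3 + (1/3)*(-42) = 3 - 14 = -11)
(Z + (59 + 42))*K(3, 1) = (-11 + (59 + 42))*2 = (-11 + 101)*2 = 90*2 = 180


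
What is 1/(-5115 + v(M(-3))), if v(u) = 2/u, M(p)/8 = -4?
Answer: -16/81841 ≈ -0.00019550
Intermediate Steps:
M(p) = -32 (M(p) = 8*(-4) = -32)
1/(-5115 + v(M(-3))) = 1/(-5115 + 2/(-32)) = 1/(-5115 + 2*(-1/32)) = 1/(-5115 - 1/16) = 1/(-81841/16) = -16/81841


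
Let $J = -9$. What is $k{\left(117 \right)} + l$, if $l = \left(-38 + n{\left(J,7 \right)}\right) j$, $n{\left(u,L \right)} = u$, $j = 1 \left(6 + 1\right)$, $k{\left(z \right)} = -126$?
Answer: $-455$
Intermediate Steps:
$j = 7$ ($j = 1 \cdot 7 = 7$)
$l = -329$ ($l = \left(-38 - 9\right) 7 = \left(-47\right) 7 = -329$)
$k{\left(117 \right)} + l = -126 - 329 = -455$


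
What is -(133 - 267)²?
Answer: -17956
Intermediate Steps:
-(133 - 267)² = -1*(-134)² = -1*17956 = -17956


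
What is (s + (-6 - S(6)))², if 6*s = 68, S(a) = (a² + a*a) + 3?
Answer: 43681/9 ≈ 4853.4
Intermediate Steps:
S(a) = 3 + 2*a² (S(a) = (a² + a²) + 3 = 2*a² + 3 = 3 + 2*a²)
s = 34/3 (s = (⅙)*68 = 34/3 ≈ 11.333)
(s + (-6 - S(6)))² = (34/3 + (-6 - (3 + 2*6²)))² = (34/3 + (-6 - (3 + 2*36)))² = (34/3 + (-6 - (3 + 72)))² = (34/3 + (-6 - 1*75))² = (34/3 + (-6 - 75))² = (34/3 - 81)² = (-209/3)² = 43681/9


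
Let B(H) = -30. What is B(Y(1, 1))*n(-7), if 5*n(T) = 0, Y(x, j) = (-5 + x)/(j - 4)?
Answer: 0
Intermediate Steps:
Y(x, j) = (-5 + x)/(-4 + j)
n(T) = 0 (n(T) = (1/5)*0 = 0)
B(Y(1, 1))*n(-7) = -30*0 = 0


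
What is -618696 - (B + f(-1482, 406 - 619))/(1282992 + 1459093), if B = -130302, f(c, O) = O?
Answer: -339303378129/548417 ≈ -6.1870e+5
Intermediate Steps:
-618696 - (B + f(-1482, 406 - 619))/(1282992 + 1459093) = -618696 - (-130302 + (406 - 619))/(1282992 + 1459093) = -618696 - (-130302 - 213)/2742085 = -618696 - (-130515)/2742085 = -618696 - 1*(-26103/548417) = -618696 + 26103/548417 = -339303378129/548417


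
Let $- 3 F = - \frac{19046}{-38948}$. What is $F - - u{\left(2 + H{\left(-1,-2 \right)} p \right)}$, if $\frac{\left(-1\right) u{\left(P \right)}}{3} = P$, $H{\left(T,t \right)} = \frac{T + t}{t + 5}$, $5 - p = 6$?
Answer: $- \frac{5003}{546} \approx -9.163$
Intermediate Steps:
$p = -1$ ($p = 5 - 6 = -1$)
$H{\left(T,t \right)} = \frac{T + t}{5 + t}$
$u{\left(P \right)} = - 3 P$
$F = - \frac{89}{546}$ ($F = - \frac{\left(-19046\right) \frac{1}{-38948}}{3} = - \frac{\left(-19046\right) \left(- \frac{1}{38948}\right)}{3} = \left(- \frac{1}{3}\right) \frac{89}{182} = - \frac{89}{546} \approx -0.163$)
$F - - u{\left(2 + H{\left(-1,-2 \right)} p \right)} = - \frac{89}{546} - - \left(-3\right) \left(2 + \frac{-1 - 2}{5 - 2} \left(-1\right)\right) = - \frac{89}{546} - - \left(-3\right) \left(2 + \frac{1}{3} \left(-3\right) \left(-1\right)\right) = - \frac{89}{546} - - \left(-3\right) \left(2 - -1\right) = - \frac{89}{546} - - \left(-3\right) \left(2 + 1\right) = - \frac{89}{546} - - \left(-3\right) 3 = - \frac{89}{546} - \left(-1\right) \left(-9\right) = - \frac{89}{546} - 9 = - \frac{5003}{546}$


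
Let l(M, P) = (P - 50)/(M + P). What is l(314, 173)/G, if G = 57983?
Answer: 123/28237721 ≈ 4.3559e-6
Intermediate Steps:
l(M, P) = (-50 + P)/(M + P)
l(314, 173)/G = ((-50 + 173)/(314 + 173))/57983 = (123/487)*(1/57983) = 123/28237721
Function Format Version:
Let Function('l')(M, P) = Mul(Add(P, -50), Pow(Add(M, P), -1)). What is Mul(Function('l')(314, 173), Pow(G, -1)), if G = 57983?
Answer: Rational(123, 28237721) ≈ 4.3559e-6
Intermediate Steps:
Function('l')(M, P) = Mul(Pow(Add(M, P), -1), Add(-50, P)) (Function('l')(M, P) = Mul(Add(-50, P), Pow(Add(M, P), -1)) = Mul(Pow(Add(M, P), -1), Add(-50, P)))
Mul(Function('l')(314, 173), Pow(G, -1)) = Mul(Mul(Pow(Add(314, 173), -1), Add(-50, 173)), Pow(57983, -1)) = Mul(Mul(Pow(487, -1), 123), Rational(1, 57983)) = Mul(Mul(Rational(1, 487), 123), Rational(1, 57983)) = Mul(Rational(123, 487), Rational(1, 57983)) = Rational(123, 28237721)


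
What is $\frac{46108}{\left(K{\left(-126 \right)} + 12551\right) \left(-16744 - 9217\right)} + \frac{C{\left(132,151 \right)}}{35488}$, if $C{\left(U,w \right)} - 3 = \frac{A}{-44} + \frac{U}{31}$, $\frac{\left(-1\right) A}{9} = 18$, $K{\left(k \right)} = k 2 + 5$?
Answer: $\frac{79205006141}{483185236449344} \approx 0.00016392$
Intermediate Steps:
$K{\left(k \right)} = 5 + 2 k$ ($K{\left(k \right)} = 2 k + 5 = 5 + 2 k$)
$A = -162$ ($A = \left(-9\right) 18 = -162$)
$C{\left(U,w \right)} = \frac{147}{22} + \frac{U}{31}$ ($C{\left(U,w \right)} = 3 + \left(- \frac{162}{-44} + \frac{U}{31}\right) = 3 + \left(\left(-162\right) \left(- \frac{1}{44}\right) + U \frac{1}{31}\right) = 3 + \left(\frac{81}{22} + \frac{U}{31}\right) = \frac{147}{22} + \frac{U}{31}$)
$\frac{46108}{\left(K{\left(-126 \right)} + 12551\right) \left(-16744 - 9217\right)} + \frac{C{\left(132,151 \right)}}{35488} = \frac{46108}{\left(\left(5 + 2 \left(-126\right)\right) + 12551\right) \left(-16744 - 9217\right)} + \frac{\frac{147}{22} + \frac{1}{31} \cdot 132}{35488} = \frac{46108}{\left(\left(5 - 252\right) + 12551\right) \left(-25961\right)} + \left(\frac{147}{22} + \frac{132}{31}\right) \frac{1}{35488} = \frac{46108}{\left(-247 + 12551\right) \left(-25961\right)} + \frac{7461}{682} \cdot \frac{1}{35488} = \frac{46108}{12304 \left(-25961\right)} + \frac{7461}{24202816} = \frac{46108}{-319424144} + \frac{7461}{24202816} = 46108 \left(- \frac{1}{319424144}\right) + \frac{7461}{24202816} = - \frac{11527}{79856036} + \frac{7461}{24202816} = \frac{79205006141}{483185236449344}$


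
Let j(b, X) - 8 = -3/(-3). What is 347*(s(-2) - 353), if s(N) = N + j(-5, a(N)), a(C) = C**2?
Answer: -120062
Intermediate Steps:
j(b, X) = 9 (j(b, X) = 8 - 3/(-3) = 8 - 3*(-1/3) = 8 + 1 = 9)
s(N) = 9 + N (s(N) = N + 9 = 9 + N)
347*(s(-2) - 353) = 347*((9 - 2) - 353) = 347*(7 - 353) = 347*(-346) = -120062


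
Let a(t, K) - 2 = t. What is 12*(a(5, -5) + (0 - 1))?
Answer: 72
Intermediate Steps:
a(t, K) = 2 + t
12*(a(5, -5) + (0 - 1)) = 12*((2 + 5) + (0 - 1)) = 12*(7 - 1) = 12*6 = 72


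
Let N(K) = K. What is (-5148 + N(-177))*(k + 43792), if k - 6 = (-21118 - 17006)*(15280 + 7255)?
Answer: 4574603886150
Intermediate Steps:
k = -859124334 (k = 6 + (-21118 - 17006)*(15280 + 7255) = 6 - 38124*22535 = 6 - 859124340 = -859124334)
(-5148 + N(-177))*(k + 43792) = (-5148 - 177)*(-859124334 + 43792) = -5325*(-859080542) = 4574603886150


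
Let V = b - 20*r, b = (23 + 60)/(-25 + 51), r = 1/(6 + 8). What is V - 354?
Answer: -64107/182 ≈ -352.24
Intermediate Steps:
r = 1/14 ≈ 0.071429
b = 83/26 ≈ 3.1923
V = 321/182 (V = 83/26 - 20/14 = 83/26 - 1*10/7 = 83/26 - 10/7 = 321/182 ≈ 1.7637)
V - 354 = 321/182 - 354 = -64107/182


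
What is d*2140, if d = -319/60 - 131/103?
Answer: -4356719/309 ≈ -14099.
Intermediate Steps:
d = -40717/6180 (d = -319*1/60 - 131*1/103 = -319/60 - 131/103 = -40717/6180 ≈ -6.5885)
d*2140 = -40717/6180*2140 = -4356719/309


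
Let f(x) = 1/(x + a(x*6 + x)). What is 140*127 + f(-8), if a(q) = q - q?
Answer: 142239/8 ≈ 17780.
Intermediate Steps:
a(q) = 0
f(x) = 1/x (f(x) = 1/(x + 0) = 1/x)
140*127 + f(-8) = 140*127 + 1/(-8) = 17780 - ⅛ = 142239/8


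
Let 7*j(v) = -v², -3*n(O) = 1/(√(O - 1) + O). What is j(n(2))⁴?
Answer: 1/103355177121 ≈ 9.6754e-12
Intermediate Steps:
n(O) = -1/(3*(O + √(-1 + O))) (n(O) = -1/(3*(√(O - 1) + O)) = -1/(3*(√(-1 + O) + O)) = -1/(3*(O + √(-1 + O))))
j(v) = -v²/7 (j(v) = (-v²)/7 = -v²/7)
j(n(2))⁴ = (-1/(7*(3*2 + 3*√(-1 + 2))²))⁴ = (-1/(7*(6 + 3*√1)²))⁴ = (-1/(7*(6 + 3*1)²))⁴ = (-1/(7*(6 + 3)²))⁴ = (-(-1/9)²/7)⁴ = (-(-1*⅑)²/7)⁴ = (-(-⅑)²/7)⁴ = (-⅐*1/81)⁴ = (-1/567)⁴ = 1/103355177121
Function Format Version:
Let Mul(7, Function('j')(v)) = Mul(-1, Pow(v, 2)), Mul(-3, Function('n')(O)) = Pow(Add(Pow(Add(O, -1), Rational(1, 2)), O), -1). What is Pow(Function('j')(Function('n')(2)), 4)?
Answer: Rational(1, 103355177121) ≈ 9.6754e-12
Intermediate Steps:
Function('n')(O) = Mul(Rational(-1, 3), Pow(Add(O, Pow(Add(-1, O), Rational(1, 2))), -1)) (Function('n')(O) = Mul(Rational(-1, 3), Pow(Add(Pow(Add(O, -1), Rational(1, 2)), O), -1)) = Mul(Rational(-1, 3), Pow(Add(Pow(Add(-1, O), Rational(1, 2)), O), -1)) = Mul(Rational(-1, 3), Pow(Add(O, Pow(Add(-1, O), Rational(1, 2))), -1)))
Function('j')(v) = Mul(Rational(-1, 7), Pow(v, 2)) (Function('j')(v) = Mul(Rational(1, 7), Mul(-1, Pow(v, 2))) = Mul(Rational(-1, 7), Pow(v, 2)))
Pow(Function('j')(Function('n')(2)), 4) = Pow(Mul(Rational(-1, 7), Pow(Mul(-1, Pow(Add(Mul(3, 2), Mul(3, Pow(Add(-1, 2), Rational(1, 2)))), -1)), 2)), 4) = Pow(Mul(Rational(-1, 7), Pow(Mul(-1, Pow(Add(6, Mul(3, Pow(1, Rational(1, 2)))), -1)), 2)), 4) = Pow(Mul(Rational(-1, 7), Pow(Mul(-1, Pow(Add(6, Mul(3, 1)), -1)), 2)), 4) = Pow(Mul(Rational(-1, 7), Pow(Mul(-1, Pow(Add(6, 3), -1)), 2)), 4) = Pow(Mul(Rational(-1, 7), Pow(Mul(-1, Pow(9, -1)), 2)), 4) = Pow(Mul(Rational(-1, 7), Pow(Mul(-1, Rational(1, 9)), 2)), 4) = Pow(Mul(Rational(-1, 7), Pow(Rational(-1, 9), 2)), 4) = Pow(Mul(Rational(-1, 7), Rational(1, 81)), 4) = Pow(Rational(-1, 567), 4) = Rational(1, 103355177121)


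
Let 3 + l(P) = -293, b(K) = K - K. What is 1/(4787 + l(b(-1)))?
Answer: 1/4491 ≈ 0.00022267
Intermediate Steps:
b(K) = 0
l(P) = -296 (l(P) = -3 - 293 = -296)
1/(4787 + l(b(-1))) = 1/(4787 - 296) = 1/4491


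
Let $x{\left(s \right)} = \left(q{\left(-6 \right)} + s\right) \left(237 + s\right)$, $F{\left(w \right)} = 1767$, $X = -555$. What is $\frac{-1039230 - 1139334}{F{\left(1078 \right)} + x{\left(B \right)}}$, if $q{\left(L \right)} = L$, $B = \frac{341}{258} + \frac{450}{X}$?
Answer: $- \frac{198524075777424}{42216694651} \approx -4702.5$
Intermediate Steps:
$B = \frac{4877}{9546}$ ($B = \frac{341}{258} + \frac{450}{-555} = 341 \cdot \frac{1}{258} + 450 \left(- \frac{1}{555}\right) = \frac{341}{258} - \frac{30}{37} = \frac{4877}{9546} \approx 0.51089$)
$x{\left(s \right)} = \left(-6 + s\right) \left(237 + s\right)$
$\frac{-1039230 - 1139334}{F{\left(1078 \right)} + x{\left(B \right)}} = \frac{-1039230 - 1139334}{1767 + \left(-1422 + \left(\frac{4877}{9546}\right)^{2} + 231 \cdot \frac{4877}{9546}\right)} = - \frac{2178564}{1767 + \left(-1422 + \frac{23785129}{91126116} + \frac{375529}{3182}\right)} = - \frac{2178564}{1767 - \frac{118803152321}{91126116}} = - \frac{2178564}{\frac{42216694651}{91126116}} = \left(-2178564\right) \frac{91126116}{42216694651} = - \frac{198524075777424}{42216694651}$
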